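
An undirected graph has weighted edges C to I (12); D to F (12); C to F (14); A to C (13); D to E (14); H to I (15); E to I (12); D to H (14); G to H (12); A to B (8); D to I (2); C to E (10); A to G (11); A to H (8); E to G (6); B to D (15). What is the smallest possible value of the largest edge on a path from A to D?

12

Checking several routes:
A - C - I - D: max(13, 12, 2) = 13
A - C - E - I - D: max(13, 10, 12, 2) = 13
A - G - E - C - I - D: max(11, 6, 10, 12, 2) = 12
A - G - E - I - D: max(11, 6, 12, 2) = 12
A - H - G - E - I - D: max(8, 12, 6, 12, 2) = 12
A - H - G - E - C - I - D: max(8, 12, 6, 10, 12, 2) = 12
The minimum achievable maximum is 12.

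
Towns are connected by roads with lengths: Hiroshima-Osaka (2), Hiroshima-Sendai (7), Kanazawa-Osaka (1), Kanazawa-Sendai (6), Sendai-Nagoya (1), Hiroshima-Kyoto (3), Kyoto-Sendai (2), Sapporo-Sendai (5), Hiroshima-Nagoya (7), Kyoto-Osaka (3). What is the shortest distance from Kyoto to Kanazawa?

Some routes from Kyoto to Kanazawa:
Kyoto -> Hiroshima -> Sendai -> Kanazawa: 3 + 7 + 6 = 16
Kyoto -> Sendai -> Hiroshima -> Osaka -> Kanazawa: 2 + 7 + 2 + 1 = 12
Kyoto -> Sendai -> Kanazawa: 2 + 6 = 8
Kyoto -> Sendai -> Nagoya -> Hiroshima -> Osaka -> Kanazawa: 2 + 1 + 7 + 2 + 1 = 13
Kyoto -> Hiroshima -> Osaka -> Kanazawa: 3 + 2 + 1 = 6
Kyoto -> Osaka -> Kanazawa: 3 + 1 = 4
Shortest: 4.

4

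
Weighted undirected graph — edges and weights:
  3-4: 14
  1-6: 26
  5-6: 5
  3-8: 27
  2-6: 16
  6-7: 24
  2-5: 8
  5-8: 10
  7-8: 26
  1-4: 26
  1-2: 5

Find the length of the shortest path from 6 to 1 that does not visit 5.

Routes from 6 to 1 avoiding 5:
6 -> 2 -> 1: 16 + 5 = 21
6 -> 1: 26
6 -> 7 -> 8 -> 3 -> 4 -> 1: 24 + 26 + 27 + 14 + 26 = 117
Best route has total 21.

21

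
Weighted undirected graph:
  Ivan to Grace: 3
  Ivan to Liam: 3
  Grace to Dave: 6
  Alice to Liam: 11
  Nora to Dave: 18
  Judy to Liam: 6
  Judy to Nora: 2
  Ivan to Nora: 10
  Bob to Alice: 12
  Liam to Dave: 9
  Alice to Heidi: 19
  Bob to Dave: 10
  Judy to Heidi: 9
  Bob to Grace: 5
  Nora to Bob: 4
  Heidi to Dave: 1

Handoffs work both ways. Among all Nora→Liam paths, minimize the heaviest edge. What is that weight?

Some routes from Nora to Liam:
Nora -> Judy -> Liam: max(2, 6) = 6
Nora -> Bob -> Grace -> Dave -> Liam: max(4, 5, 6, 9) = 9
Nora -> Bob -> Grace -> Ivan -> Liam: max(4, 5, 3, 3) = 5
Nora -> Bob -> Grace -> Dave -> Heidi -> Judy -> Liam: max(4, 5, 6, 1, 9, 6) = 9
Smallest bottleneck: 5.

5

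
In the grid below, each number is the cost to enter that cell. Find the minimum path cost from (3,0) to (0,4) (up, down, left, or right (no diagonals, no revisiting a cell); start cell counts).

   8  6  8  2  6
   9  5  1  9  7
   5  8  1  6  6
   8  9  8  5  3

39

Best path: r3c0 -> r2c0 -> r2c1 -> r2c2 -> r1c2 -> r0c2 -> r0c3 -> r0c4
Cost: 8 + 5 + 8 + 1 + 1 + 8 + 2 + 6 = 39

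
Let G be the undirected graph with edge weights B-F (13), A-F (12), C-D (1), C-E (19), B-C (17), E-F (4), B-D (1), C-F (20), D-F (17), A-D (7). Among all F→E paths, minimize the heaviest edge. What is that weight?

4

Checking several routes:
F -> E: max(4) = 4
F -> A -> D -> B -> C -> E: max(12, 7, 1, 17, 19) = 19
F -> B -> C -> E: max(13, 17, 19) = 19
F -> A -> D -> C -> E: max(12, 7, 1, 19) = 19
Smallest bottleneck: 4.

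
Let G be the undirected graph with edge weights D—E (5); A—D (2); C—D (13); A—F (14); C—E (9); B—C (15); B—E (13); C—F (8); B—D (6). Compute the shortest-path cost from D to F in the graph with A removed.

21

Paths from D to F avoiding A:
D - B - C - F: 6 + 15 + 8 = 29
D - C - F: 13 + 8 = 21
D - E - C - F: 5 + 9 + 8 = 22
D - E - B - C - F: 5 + 13 + 15 + 8 = 41
D - B - E - C - F: 6 + 13 + 9 + 8 = 36
Best route has total 21.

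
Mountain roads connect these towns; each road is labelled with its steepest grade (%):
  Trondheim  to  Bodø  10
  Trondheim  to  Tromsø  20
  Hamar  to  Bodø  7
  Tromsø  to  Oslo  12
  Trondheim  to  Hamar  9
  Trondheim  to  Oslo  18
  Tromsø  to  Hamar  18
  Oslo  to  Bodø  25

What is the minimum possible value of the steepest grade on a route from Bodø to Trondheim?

9

Comparing a few candidate routes:
Bodø-Trondheim: max(10) = 10
Bodø-Hamar-Tromsø-Trondheim: max(7, 18, 20) = 20
Bodø-Hamar-Tromsø-Oslo-Trondheim: max(7, 18, 12, 18) = 18
Bodø-Hamar-Trondheim: max(7, 9) = 9
The minimum achievable maximum is 9%.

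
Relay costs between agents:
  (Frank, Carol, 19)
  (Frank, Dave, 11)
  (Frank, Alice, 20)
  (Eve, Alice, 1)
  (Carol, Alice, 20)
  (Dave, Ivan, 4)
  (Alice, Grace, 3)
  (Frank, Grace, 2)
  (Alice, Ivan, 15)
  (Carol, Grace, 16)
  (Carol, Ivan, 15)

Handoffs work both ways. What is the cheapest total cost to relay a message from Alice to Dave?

Comparing a few candidate routes:
Alice→Ivan→Dave: 15 + 4 = 19
Alice→Grace→Carol→Ivan→Dave: 3 + 16 + 15 + 4 = 38
Alice→Carol→Ivan→Dave: 20 + 15 + 4 = 39
Alice→Grace→Frank→Dave: 3 + 2 + 11 = 16
Alice→Grace→Frank→Carol→Ivan→Dave: 3 + 2 + 19 + 15 + 4 = 43
Alice→Frank→Dave: 20 + 11 = 31
The minimum is 16.

16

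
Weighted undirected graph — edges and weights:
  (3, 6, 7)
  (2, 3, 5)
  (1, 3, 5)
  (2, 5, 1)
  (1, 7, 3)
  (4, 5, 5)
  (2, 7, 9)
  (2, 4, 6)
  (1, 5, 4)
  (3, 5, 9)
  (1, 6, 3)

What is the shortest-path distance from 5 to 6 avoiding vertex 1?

13

Paths from 5 to 6 avoiding 1:
5 → 2 → 3 → 6: 1 + 5 + 7 = 13
5 → 4 → 2 → 3 → 6: 5 + 6 + 5 + 7 = 23
5 → 3 → 6: 9 + 7 = 16
Best route has total 13.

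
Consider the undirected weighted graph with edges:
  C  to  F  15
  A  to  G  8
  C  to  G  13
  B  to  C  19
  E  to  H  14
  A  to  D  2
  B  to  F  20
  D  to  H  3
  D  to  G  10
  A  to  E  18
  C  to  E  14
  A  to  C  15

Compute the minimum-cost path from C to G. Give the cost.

A few of the C→G routes:
C → A → D → G: 15 + 2 + 10 = 27
C → E → A → G: 14 + 18 + 8 = 40
C → E → H → D → A → G: 14 + 14 + 3 + 2 + 8 = 41
C → G: 13
C → A → G: 15 + 8 = 23
Shortest: 13.

13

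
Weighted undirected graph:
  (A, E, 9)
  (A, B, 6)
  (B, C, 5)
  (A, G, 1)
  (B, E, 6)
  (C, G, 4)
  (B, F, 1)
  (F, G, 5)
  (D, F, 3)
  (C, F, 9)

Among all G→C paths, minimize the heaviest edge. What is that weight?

4

A few of the G→C routes:
G-C: max(4) = 4
G-A-B-C: max(1, 6, 5) = 6
G-F-B-C: max(5, 1, 5) = 5
Best route has worst link 4.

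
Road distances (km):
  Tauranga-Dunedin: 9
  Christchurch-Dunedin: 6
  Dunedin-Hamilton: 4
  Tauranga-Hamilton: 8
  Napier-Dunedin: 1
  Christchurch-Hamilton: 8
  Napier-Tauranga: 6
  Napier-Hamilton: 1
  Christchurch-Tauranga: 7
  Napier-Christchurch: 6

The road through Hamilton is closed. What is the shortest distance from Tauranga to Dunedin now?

7

Checking several routes:
Tauranga → Christchurch → Napier → Dunedin: 7 + 6 + 1 = 14
Tauranga → Napier → Dunedin: 6 + 1 = 7
Tauranga → Dunedin: 9
Tauranga → Christchurch → Dunedin: 7 + 6 = 13
Shortest: 7 km.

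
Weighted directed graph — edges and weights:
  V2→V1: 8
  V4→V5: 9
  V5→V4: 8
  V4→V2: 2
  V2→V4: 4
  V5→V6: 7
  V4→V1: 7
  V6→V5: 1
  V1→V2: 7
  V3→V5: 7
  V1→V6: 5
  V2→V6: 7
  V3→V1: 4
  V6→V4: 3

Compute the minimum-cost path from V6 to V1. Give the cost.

10

Checking several routes:
V6 → V4 → V2 → V1: 3 + 2 + 8 = 13
V6 → V4 → V1: 3 + 7 = 10
V6 → V5 → V4 → V1: 1 + 8 + 7 = 16
Shortest: 10.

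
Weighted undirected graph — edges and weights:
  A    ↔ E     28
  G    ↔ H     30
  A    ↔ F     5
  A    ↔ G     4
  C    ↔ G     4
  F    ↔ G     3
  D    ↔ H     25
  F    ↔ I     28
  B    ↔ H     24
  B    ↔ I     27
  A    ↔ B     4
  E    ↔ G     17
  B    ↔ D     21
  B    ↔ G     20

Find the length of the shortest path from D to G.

A few of the D→G routes:
D-B-A-F-G: 21 + 4 + 5 + 3 = 33
D-H-B-A-G: 25 + 24 + 4 + 4 = 57
D-B-A-G: 21 + 4 + 4 = 29
D-H-G: 25 + 30 = 55
D-B-G: 21 + 20 = 41
Best route has total 29.

29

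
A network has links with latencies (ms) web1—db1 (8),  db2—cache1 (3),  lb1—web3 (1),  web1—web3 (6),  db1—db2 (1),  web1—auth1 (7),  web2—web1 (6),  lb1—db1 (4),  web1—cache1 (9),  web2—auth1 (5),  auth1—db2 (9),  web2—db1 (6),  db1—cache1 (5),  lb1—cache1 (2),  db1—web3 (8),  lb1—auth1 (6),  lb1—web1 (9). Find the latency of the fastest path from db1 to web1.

8

A few of the db1→web1 routes:
db1 → web2 → web1: 6 + 6 = 12
db1 → lb1 → web3 → web1: 4 + 1 + 6 = 11
db1 → lb1 → web1: 4 + 9 = 13
db1 → db2 → cache1 → web1: 1 + 3 + 9 = 13
db1 → db2 → cache1 → lb1 → web3 → web1: 1 + 3 + 2 + 1 + 6 = 13
db1 → web1: 8
The minimum is 8 ms.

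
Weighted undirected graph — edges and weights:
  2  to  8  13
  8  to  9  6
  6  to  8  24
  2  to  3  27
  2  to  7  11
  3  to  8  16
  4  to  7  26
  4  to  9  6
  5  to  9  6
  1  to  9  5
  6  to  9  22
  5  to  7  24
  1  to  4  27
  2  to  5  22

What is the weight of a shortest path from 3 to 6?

Comparing a few candidate routes:
3→8→9→6: 16 + 6 + 22 = 44
3→2→8→9→6: 27 + 13 + 6 + 22 = 68
3→2→8→6: 27 + 13 + 24 = 64
3→8→6: 16 + 24 = 40
The minimum is 40.

40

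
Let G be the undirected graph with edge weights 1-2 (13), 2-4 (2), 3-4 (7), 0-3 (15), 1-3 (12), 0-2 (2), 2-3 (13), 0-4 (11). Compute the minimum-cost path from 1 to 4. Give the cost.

15

A few of the 1→4 routes:
1-2-4: 13 + 2 = 15
1-3-4: 12 + 7 = 19
1-2-0-4: 13 + 2 + 11 = 26
The minimum is 15.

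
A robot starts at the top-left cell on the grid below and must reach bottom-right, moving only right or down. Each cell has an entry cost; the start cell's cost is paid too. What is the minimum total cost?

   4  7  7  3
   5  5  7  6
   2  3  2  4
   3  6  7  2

22

Take r0c0 -> r1c0 -> r2c0 -> r2c1 -> r2c2 -> r2c3 -> r3c3 for a total of 4 + 5 + 2 + 3 + 2 + 4 + 2 = 22.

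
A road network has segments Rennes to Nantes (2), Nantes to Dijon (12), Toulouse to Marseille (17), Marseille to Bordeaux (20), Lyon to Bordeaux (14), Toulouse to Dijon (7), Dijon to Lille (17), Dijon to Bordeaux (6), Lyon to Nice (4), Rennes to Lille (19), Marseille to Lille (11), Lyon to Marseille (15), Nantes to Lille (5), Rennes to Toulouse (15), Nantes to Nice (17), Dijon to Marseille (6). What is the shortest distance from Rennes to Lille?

Checking several routes:
Rennes → Nantes → Lille: 2 + 5 = 7
Rennes → Nantes → Dijon → Lille: 2 + 12 + 17 = 31
Rennes → Lille: 19
Shortest: 7 km.

7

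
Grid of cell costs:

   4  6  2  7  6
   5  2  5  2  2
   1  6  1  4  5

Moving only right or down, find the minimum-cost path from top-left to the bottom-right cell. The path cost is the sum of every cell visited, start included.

Path r0c0 → r1c0 → r1c1 → r1c2 → r1c3 → r1c4 → r2c4: 4 + 5 + 2 + 5 + 2 + 2 + 5 = 25.
For comparison, the top-then-right route costs 32.

25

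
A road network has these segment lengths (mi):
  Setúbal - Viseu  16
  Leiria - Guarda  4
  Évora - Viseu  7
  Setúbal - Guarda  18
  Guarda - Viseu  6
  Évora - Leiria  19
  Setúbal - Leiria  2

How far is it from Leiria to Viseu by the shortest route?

Routes from Leiria to Viseu:
Leiria→Évora→Viseu: 19 + 7 = 26
Leiria→Guarda→Viseu: 4 + 6 = 10
Leiria→Setúbal→Viseu: 2 + 16 = 18
Leiria→Setúbal→Guarda→Viseu: 2 + 18 + 6 = 26
Leiria→Guarda→Setúbal→Viseu: 4 + 18 + 16 = 38
The minimum is 10 mi.

10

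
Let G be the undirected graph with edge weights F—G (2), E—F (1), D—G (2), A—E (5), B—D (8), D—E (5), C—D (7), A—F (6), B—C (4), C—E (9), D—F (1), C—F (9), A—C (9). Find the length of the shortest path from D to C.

Checking several routes:
D → G → F → C: 2 + 2 + 9 = 13
D → C: 7
D → F → E → C: 1 + 1 + 9 = 11
D → E → C: 5 + 9 = 14
D → B → C: 8 + 4 = 12
D → F → C: 1 + 9 = 10
Shortest: 7.

7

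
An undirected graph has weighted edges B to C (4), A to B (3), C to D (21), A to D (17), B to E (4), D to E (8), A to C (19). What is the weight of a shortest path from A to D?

15

Some routes from A to D:
A -> D: 17
A -> B -> E -> D: 3 + 4 + 8 = 15
A -> B -> C -> D: 3 + 4 + 21 = 28
A -> C -> B -> E -> D: 19 + 4 + 4 + 8 = 35
Shortest: 15.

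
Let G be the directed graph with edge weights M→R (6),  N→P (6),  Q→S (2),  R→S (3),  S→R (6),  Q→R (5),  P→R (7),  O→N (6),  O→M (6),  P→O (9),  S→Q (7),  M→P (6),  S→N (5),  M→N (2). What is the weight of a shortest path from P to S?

Routes from P to S:
P -> O -> M -> R -> S: 9 + 6 + 6 + 3 = 24
P -> R -> S: 7 + 3 = 10
Shortest: 10.

10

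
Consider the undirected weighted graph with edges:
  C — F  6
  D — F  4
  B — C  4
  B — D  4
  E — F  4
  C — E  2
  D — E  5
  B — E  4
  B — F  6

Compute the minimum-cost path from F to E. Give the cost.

Some routes from F to E:
F - C - E: 6 + 2 = 8
F - E: 4
F - D - E: 4 + 5 = 9
Shortest: 4.

4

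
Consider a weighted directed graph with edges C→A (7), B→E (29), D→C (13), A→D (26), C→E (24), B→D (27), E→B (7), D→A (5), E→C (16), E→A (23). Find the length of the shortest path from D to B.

Routes from D to B:
D - C - E - B: 13 + 24 + 7 = 44
The minimum is 44.

44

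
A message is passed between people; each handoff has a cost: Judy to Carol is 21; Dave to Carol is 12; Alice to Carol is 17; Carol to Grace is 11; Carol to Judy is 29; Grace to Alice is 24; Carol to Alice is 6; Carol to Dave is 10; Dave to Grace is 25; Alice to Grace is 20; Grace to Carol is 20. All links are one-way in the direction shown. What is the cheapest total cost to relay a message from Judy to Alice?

Routes from Judy to Alice:
Judy -> Carol -> Dave -> Grace -> Alice: 21 + 10 + 25 + 24 = 80
Judy -> Carol -> Alice: 21 + 6 = 27
Judy -> Carol -> Grace -> Alice: 21 + 11 + 24 = 56
Shortest: 27.

27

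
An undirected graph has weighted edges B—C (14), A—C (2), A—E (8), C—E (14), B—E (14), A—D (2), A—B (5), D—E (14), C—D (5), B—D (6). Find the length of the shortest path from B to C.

Comparing a few candidate routes:
B - A - D - C: 5 + 2 + 5 = 12
B - D - C: 6 + 5 = 11
B - A - C: 5 + 2 = 7
B - C: 14
B - D - A - C: 6 + 2 + 2 = 10
Best route has total 7.

7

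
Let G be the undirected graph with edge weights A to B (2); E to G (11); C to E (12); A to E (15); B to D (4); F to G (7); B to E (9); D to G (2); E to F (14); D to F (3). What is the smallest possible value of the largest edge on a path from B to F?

A few of the B→F routes:
B -> D -> G -> F: max(4, 2, 7) = 7
B -> D -> F: max(4, 3) = 4
B -> E -> G -> F: max(9, 11, 7) = 11
Smallest bottleneck: 4.

4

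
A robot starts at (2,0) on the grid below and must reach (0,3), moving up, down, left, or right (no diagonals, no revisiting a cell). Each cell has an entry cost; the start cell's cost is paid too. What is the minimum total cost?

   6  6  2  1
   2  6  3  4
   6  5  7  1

20

One optimal route is r2c0 → r1c0 → r1c1 → r1c2 → r0c2 → r0c3.
Its cost is 6 + 2 + 6 + 3 + 2 + 1 = 20.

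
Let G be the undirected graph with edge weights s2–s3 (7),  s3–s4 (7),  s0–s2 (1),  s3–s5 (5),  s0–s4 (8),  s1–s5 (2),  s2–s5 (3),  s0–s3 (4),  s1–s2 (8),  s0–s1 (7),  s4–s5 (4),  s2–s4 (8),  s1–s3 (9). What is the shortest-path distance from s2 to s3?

5

Some routes from s2 to s3:
s2 → s5 → s3: 3 + 5 = 8
s2 → s0 → s3: 1 + 4 = 5
s2 → s3: 7
s2 → s5 → s1 → s3: 3 + 2 + 9 = 14
The minimum is 5.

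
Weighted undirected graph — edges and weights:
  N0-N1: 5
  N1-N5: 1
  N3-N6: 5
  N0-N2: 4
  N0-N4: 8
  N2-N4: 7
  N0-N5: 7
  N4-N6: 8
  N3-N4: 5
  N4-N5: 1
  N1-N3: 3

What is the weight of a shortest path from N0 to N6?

A few of the N0→N6 routes:
N0→N1→N5→N4→N6: 5 + 1 + 1 + 8 = 15
N0→N5→N1→N3→N6: 7 + 1 + 3 + 5 = 16
N0→N5→N4→N6: 7 + 1 + 8 = 16
N0→N1→N3→N6: 5 + 3 + 5 = 13
The minimum is 13.

13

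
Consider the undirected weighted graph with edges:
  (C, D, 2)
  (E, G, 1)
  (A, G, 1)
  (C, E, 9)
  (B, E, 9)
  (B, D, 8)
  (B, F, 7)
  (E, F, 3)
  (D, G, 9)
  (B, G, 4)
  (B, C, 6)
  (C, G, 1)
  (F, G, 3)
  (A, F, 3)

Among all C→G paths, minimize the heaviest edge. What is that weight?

1

Comparing a few candidate routes:
C→G: max(1) = 1
C→B→G: max(6, 4) = 6
C→B→F→E→G: max(6, 7, 3, 1) = 7
C→B→F→A→G: max(6, 7, 3, 1) = 7
Best route has worst link 1.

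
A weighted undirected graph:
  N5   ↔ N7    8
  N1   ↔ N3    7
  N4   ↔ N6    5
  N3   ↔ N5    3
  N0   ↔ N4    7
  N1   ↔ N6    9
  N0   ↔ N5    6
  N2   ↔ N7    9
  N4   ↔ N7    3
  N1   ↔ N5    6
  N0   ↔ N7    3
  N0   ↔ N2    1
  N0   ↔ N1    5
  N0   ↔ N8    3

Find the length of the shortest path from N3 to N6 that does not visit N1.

Some routes from N3 to N6 avoiding N1:
N3 → N5 → N7 → N0 → N4 → N6: 3 + 8 + 3 + 7 + 5 = 26
N3 → N5 → N7 → N4 → N6: 3 + 8 + 3 + 5 = 19
N3 → N5 → N0 → N4 → N6: 3 + 6 + 7 + 5 = 21
N3 → N5 → N0 → N7 → N4 → N6: 3 + 6 + 3 + 3 + 5 = 20
The minimum is 19.

19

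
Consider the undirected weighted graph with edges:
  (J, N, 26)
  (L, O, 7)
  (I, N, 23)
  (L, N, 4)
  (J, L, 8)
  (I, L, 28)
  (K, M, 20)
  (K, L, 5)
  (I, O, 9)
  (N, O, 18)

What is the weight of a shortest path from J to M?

Comparing a few candidate routes:
J -> L -> K -> M: 8 + 5 + 20 = 33
J -> N -> L -> K -> M: 26 + 4 + 5 + 20 = 55
J -> N -> O -> L -> K -> M: 26 + 18 + 7 + 5 + 20 = 76
Best route has total 33.

33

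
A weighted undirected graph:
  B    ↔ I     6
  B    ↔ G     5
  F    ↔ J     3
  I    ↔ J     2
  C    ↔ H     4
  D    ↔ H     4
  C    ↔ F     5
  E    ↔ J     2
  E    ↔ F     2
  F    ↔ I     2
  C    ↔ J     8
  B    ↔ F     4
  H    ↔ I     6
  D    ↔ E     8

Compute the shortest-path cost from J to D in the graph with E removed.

Checking several routes:
J→C→H→D: 8 + 4 + 4 = 16
J→F→C→H→D: 3 + 5 + 4 + 4 = 16
J→I→H→D: 2 + 6 + 4 = 12
J→F→B→I→H→D: 3 + 4 + 6 + 6 + 4 = 23
J→I→F→C→H→D: 2 + 2 + 5 + 4 + 4 = 17
J→F→I→H→D: 3 + 2 + 6 + 4 = 15
Best route has total 12.

12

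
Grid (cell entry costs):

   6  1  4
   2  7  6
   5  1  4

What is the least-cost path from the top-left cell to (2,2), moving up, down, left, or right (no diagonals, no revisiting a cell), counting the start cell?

Best path: r0c0 -> r1c0 -> r2c0 -> r2c1 -> r2c2
Cost: 6 + 2 + 5 + 1 + 4 = 18

18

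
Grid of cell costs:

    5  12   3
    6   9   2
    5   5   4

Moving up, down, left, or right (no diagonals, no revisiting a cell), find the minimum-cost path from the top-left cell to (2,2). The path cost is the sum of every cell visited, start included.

One optimal route is (0,0)→(1,0)→(2,0)→(2,1)→(2,2).
Its cost is 5 + 6 + 5 + 5 + 4 = 25.

25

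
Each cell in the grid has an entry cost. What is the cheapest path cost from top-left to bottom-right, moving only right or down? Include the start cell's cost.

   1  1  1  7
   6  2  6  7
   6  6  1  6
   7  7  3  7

20

Path (0,0) (0,1) (0,2) (1,2) (2,2) (3,2) (3,3): 1 + 1 + 1 + 6 + 1 + 3 + 7 = 20.
(Top row then right column would cost 30.)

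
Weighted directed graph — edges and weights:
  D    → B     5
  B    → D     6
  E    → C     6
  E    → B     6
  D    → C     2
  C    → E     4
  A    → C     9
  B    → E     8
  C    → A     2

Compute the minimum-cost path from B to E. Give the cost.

8

Candidate routes:
B → D → C → E: 6 + 2 + 4 = 12
B → E: 8
The minimum is 8.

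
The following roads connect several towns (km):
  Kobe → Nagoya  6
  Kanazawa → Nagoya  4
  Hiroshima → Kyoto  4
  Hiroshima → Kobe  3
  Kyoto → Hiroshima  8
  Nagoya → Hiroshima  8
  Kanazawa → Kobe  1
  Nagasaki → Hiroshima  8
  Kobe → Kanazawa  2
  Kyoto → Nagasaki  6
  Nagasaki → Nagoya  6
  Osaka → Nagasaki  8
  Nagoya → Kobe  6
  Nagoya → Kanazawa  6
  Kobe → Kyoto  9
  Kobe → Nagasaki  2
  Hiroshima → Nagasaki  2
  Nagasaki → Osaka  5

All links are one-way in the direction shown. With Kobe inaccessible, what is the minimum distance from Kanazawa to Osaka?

19

Routes from Kanazawa to Osaka avoiding Kobe:
Kanazawa→Nagoya→Hiroshima→Kyoto→Nagasaki→Osaka: 4 + 8 + 4 + 6 + 5 = 27
Kanazawa→Nagoya→Hiroshima→Nagasaki→Osaka: 4 + 8 + 2 + 5 = 19
Best route has total 19 km.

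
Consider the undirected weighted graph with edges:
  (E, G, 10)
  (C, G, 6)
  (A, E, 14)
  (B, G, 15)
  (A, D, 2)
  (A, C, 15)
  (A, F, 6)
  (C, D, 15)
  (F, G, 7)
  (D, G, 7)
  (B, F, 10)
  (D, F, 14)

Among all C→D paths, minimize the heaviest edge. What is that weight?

7

A few of the C→D routes:
C-G-F-D: max(6, 7, 14) = 14
C-G-D: max(6, 7) = 7
C-G-E-A-D: max(6, 10, 14, 2) = 14
C-G-F-A-D: max(6, 7, 6, 2) = 7
C-G-E-A-F-D: max(6, 10, 14, 6, 14) = 14
Best route has worst link 7.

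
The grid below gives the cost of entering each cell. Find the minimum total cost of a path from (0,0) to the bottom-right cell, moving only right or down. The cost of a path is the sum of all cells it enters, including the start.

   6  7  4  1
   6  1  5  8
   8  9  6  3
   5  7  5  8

35

One optimal route is r0c0 → r1c0 → r1c1 → r1c2 → r2c2 → r2c3 → r3c3.
Its cost is 6 + 6 + 1 + 5 + 6 + 3 + 8 = 35.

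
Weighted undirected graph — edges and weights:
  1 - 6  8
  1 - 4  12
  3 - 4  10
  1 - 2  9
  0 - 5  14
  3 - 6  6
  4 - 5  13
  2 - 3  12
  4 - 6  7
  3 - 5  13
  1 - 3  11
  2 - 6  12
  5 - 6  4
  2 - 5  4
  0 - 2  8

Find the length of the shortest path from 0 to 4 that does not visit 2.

Checking several routes:
0 → 5 → 6 → 4: 14 + 4 + 7 = 25
0 → 5 → 4: 14 + 13 = 27
0 → 5 → 6 → 3 → 4: 14 + 4 + 6 + 10 = 34
The minimum is 25.

25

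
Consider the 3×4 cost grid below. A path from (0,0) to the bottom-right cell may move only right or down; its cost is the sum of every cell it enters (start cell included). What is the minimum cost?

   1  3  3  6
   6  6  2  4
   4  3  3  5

17

Best path: [0,0]→[0,1]→[0,2]→[1,2]→[2,2]→[2,3]
Cost: 1 + 3 + 3 + 2 + 3 + 5 = 17
(Top row then right column would cost 22.)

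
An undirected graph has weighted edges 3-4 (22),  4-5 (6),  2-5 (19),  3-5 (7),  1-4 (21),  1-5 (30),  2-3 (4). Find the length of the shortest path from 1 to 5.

Comparing a few candidate routes:
1-5: 30
1-4-5: 21 + 6 = 27
1-4-3-5: 21 + 22 + 7 = 50
The minimum is 27.

27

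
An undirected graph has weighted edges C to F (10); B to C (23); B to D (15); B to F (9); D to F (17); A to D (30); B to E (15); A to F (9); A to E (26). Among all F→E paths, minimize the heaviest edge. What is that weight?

15

Comparing a few candidate routes:
F → C → B → E: max(10, 23, 15) = 23
F → B → E: max(9, 15) = 15
F → D → B → E: max(17, 15, 15) = 17
Best route has worst link 15.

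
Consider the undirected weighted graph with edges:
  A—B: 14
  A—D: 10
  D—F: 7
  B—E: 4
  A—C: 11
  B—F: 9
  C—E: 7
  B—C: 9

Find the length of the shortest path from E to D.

Comparing a few candidate routes:
E → C → B → F → D: 7 + 9 + 9 + 7 = 32
E → B → A → D: 4 + 14 + 10 = 28
E → C → A → D: 7 + 11 + 10 = 28
E → B → F → D: 4 + 9 + 7 = 20
Best route has total 20.

20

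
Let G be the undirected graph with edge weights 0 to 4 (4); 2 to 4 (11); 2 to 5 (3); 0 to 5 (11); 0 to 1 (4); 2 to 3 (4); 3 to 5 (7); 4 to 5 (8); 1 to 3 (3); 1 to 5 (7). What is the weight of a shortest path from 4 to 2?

Checking several routes:
4 - 5 - 2: 8 + 3 = 11
4 - 2: 11
4 - 0 - 1 - 3 - 2: 4 + 4 + 3 + 4 = 15
The minimum is 11.

11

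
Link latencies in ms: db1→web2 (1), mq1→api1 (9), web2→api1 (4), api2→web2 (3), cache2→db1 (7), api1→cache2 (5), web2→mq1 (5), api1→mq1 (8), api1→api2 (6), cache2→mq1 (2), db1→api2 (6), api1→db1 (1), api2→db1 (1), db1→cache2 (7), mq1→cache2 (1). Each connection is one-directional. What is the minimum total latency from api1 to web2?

A few of the api1→web2 routes:
api1 - db1 - web2: 1 + 1 = 2
api1 - api2 - web2: 6 + 3 = 9
api1 - api2 - db1 - web2: 6 + 1 + 1 = 8
The minimum is 2 ms.

2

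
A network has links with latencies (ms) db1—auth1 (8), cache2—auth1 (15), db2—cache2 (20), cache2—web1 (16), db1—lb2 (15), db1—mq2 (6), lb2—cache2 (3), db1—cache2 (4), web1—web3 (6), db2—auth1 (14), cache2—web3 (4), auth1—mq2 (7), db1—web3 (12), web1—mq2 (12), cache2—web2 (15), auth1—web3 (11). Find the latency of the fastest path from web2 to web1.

25

A few of the web2→web1 routes:
web2 -> cache2 -> db1 -> web3 -> web1: 15 + 4 + 12 + 6 = 37
web2 -> cache2 -> db1 -> auth1 -> web3 -> web1: 15 + 4 + 8 + 11 + 6 = 44
web2 -> cache2 -> db1 -> auth1 -> mq2 -> web1: 15 + 4 + 8 + 7 + 12 = 46
web2 -> cache2 -> web1: 15 + 16 = 31
web2 -> cache2 -> web3 -> web1: 15 + 4 + 6 = 25
web2 -> cache2 -> db1 -> mq2 -> web1: 15 + 4 + 6 + 12 = 37
Best route has total 25 ms.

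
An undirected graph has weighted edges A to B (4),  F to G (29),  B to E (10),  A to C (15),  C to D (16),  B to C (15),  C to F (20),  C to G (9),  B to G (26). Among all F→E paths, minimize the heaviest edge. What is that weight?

20

Checking several routes:
F → C → B → E: max(20, 15, 10) = 20
F → C → G → B → E: max(20, 9, 26, 10) = 26
F → C → A → B → E: max(20, 15, 4, 10) = 20
The minimum achievable maximum is 20.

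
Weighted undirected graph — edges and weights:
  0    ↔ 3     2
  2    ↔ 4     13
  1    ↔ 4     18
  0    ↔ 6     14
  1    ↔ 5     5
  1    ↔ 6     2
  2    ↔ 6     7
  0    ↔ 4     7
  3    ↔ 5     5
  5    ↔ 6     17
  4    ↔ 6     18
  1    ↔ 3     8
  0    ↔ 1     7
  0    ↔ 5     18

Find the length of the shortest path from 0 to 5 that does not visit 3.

A few of the 0→5 routes:
0 → 1 → 5: 7 + 5 = 12
0 → 6 → 1 → 5: 14 + 2 + 5 = 21
0 → 5: 18
0 → 1 → 6 → 5: 7 + 2 + 17 = 26
The minimum is 12.

12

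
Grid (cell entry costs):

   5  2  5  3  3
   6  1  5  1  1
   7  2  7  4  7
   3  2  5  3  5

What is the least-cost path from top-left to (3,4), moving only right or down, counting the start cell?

25

One optimal route is (0,0) -> (0,1) -> (1,1) -> (2,1) -> (3,1) -> (3,2) -> (3,3) -> (3,4).
Its cost is 5 + 2 + 1 + 2 + 2 + 5 + 3 + 5 = 25.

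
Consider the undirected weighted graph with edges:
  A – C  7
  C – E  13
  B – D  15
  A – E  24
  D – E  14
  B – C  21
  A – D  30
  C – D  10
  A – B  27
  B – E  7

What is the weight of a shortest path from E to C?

13

Checking several routes:
E - C: 13
E - B - C: 7 + 21 = 28
E - D - C: 14 + 10 = 24
Shortest: 13.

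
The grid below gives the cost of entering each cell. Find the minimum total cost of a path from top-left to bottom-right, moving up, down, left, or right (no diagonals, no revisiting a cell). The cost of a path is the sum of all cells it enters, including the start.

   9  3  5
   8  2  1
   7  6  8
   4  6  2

Path (0,0)→(0,1)→(1,1)→(1,2)→(2,2)→(3,2): 9 + 3 + 2 + 1 + 8 + 2 = 25.

25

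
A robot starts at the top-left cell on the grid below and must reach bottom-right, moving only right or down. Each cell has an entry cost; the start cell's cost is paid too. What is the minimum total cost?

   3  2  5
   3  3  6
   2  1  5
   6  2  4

15

Best path: r0c0 r0c1 r1c1 r2c1 r3c1 r3c2
Cost: 3 + 2 + 3 + 1 + 2 + 4 = 15
For comparison, the top-then-right route costs 25.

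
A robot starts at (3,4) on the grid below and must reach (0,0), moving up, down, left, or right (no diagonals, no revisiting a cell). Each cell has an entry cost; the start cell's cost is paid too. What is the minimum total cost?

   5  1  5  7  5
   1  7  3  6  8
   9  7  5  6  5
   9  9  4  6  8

37

Cheapest: r3c4 r3c3 r3c2 r2c2 r1c2 r0c2 r0c1 r0c0
  8 + 6 + 4 + 5 + 3 + 5 + 1 + 5 = 37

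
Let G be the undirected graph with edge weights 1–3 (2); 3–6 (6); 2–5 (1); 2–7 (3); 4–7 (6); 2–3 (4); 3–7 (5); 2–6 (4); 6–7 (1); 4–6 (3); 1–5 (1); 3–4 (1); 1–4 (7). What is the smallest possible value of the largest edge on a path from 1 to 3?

2

Checking several routes:
1→5→2→7→6→4→3: max(1, 1, 3, 1, 3, 1) = 3
1→5→2→3: max(1, 1, 4) = 4
1→5→2→6→4→3: max(1, 1, 4, 3, 1) = 4
1→3: max(2) = 2
Best route has worst link 2.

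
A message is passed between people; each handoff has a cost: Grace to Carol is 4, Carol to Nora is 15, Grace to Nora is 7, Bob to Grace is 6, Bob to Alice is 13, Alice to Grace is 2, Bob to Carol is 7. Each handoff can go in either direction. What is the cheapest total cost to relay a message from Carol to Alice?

Comparing a few candidate routes:
Carol-Bob-Grace-Alice: 7 + 6 + 2 = 15
Carol-Grace-Alice: 4 + 2 = 6
Carol-Bob-Alice: 7 + 13 = 20
The minimum is 6.

6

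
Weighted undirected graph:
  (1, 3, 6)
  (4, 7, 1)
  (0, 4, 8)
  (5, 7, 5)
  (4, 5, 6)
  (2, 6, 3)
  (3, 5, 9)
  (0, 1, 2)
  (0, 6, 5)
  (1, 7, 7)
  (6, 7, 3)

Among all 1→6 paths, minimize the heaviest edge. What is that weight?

5

Checking several routes:
1 - 0 - 4 - 5 - 7 - 6: max(2, 8, 6, 5, 3) = 8
1 - 0 - 6: max(2, 5) = 5
1 - 7 - 6: max(7, 3) = 7
1 - 0 - 4 - 7 - 6: max(2, 8, 1, 3) = 8
Smallest bottleneck: 5.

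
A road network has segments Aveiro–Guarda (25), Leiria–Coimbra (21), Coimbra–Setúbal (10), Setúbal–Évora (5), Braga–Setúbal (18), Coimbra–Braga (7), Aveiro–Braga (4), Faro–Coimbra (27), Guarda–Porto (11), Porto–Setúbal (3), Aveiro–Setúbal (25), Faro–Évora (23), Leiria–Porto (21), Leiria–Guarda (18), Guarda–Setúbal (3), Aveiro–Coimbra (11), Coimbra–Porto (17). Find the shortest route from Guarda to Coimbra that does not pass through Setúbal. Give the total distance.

Checking several routes:
Guarda - Porto - Leiria - Coimbra: 11 + 21 + 21 = 53
Guarda - Aveiro - Coimbra: 25 + 11 = 36
Guarda - Aveiro - Braga - Coimbra: 25 + 4 + 7 = 36
Guarda - Leiria - Coimbra: 18 + 21 = 39
Guarda - Porto - Coimbra: 11 + 17 = 28
Best route has total 28.

28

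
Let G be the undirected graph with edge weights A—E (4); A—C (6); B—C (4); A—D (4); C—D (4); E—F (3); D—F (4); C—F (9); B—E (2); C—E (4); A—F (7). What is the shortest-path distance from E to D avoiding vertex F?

Routes from E to D avoiding F:
E -> B -> C -> D: 2 + 4 + 4 = 10
E -> C -> A -> D: 4 + 6 + 4 = 14
E -> A -> D: 4 + 4 = 8
E -> C -> D: 4 + 4 = 8
E -> A -> C -> D: 4 + 6 + 4 = 14
E -> B -> C -> A -> D: 2 + 4 + 6 + 4 = 16
Best route has total 8.

8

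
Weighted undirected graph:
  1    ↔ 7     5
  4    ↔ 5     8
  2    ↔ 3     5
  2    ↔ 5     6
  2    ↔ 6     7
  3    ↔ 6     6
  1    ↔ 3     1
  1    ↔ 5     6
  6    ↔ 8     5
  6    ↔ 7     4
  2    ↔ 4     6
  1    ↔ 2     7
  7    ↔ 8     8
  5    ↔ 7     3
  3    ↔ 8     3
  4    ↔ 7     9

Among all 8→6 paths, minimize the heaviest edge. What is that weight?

5

Comparing a few candidate routes:
8 → 3 → 1 → 5 → 7 → 6: max(3, 1, 6, 3, 4) = 6
8 → 6: max(5) = 5
8 → 3 → 1 → 7 → 6: max(3, 1, 5, 4) = 5
The minimum achievable maximum is 5.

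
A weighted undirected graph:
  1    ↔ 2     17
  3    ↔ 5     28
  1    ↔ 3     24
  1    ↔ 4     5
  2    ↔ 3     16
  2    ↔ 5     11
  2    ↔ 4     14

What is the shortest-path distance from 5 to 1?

Paths from 5 to 1:
5 - 2 - 3 - 1: 11 + 16 + 24 = 51
5 - 2 - 1: 11 + 17 = 28
5 - 3 - 1: 28 + 24 = 52
5 - 3 - 2 - 1: 28 + 16 + 17 = 61
5 - 3 - 2 - 4 - 1: 28 + 16 + 14 + 5 = 63
5 - 2 - 4 - 1: 11 + 14 + 5 = 30
Best route has total 28.

28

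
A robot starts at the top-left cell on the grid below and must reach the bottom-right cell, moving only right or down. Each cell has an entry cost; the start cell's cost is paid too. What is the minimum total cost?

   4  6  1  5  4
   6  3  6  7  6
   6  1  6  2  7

One optimal route is r0c0 -> r0c1 -> r1c1 -> r2c1 -> r2c2 -> r2c3 -> r2c4.
Its cost is 4 + 6 + 3 + 1 + 6 + 2 + 7 = 29.
For comparison, the top-then-right route costs 33.

29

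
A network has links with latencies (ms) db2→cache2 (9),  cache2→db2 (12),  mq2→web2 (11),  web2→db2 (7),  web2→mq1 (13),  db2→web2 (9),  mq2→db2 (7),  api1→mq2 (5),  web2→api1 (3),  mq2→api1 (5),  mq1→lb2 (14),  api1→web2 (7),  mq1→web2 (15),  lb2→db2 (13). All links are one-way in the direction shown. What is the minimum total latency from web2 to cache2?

16

Candidate routes:
web2 -> api1 -> mq2 -> db2 -> cache2: 3 + 5 + 7 + 9 = 24
web2 -> mq1 -> lb2 -> db2 -> cache2: 13 + 14 + 13 + 9 = 49
web2 -> db2 -> cache2: 7 + 9 = 16
The minimum is 16 ms.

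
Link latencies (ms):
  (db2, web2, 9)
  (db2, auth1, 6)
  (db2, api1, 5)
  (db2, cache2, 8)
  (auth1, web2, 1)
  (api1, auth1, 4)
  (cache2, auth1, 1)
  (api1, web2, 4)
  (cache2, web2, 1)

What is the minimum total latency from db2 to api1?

Some routes from db2 to api1:
db2 -> api1: 5
db2 -> auth1 -> web2 -> api1: 6 + 1 + 4 = 11
db2 -> auth1 -> api1: 6 + 4 = 10
The minimum is 5 ms.

5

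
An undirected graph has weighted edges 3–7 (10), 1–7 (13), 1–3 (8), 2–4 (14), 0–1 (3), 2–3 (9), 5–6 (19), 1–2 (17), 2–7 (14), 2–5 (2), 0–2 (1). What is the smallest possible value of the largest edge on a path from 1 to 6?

19

A few of the 1→6 routes:
1 -> 0 -> 2 -> 5 -> 6: max(3, 1, 2, 19) = 19
1 -> 7 -> 3 -> 2 -> 5 -> 6: max(13, 10, 9, 2, 19) = 19
1 -> 7 -> 2 -> 5 -> 6: max(13, 14, 2, 19) = 19
Smallest bottleneck: 19.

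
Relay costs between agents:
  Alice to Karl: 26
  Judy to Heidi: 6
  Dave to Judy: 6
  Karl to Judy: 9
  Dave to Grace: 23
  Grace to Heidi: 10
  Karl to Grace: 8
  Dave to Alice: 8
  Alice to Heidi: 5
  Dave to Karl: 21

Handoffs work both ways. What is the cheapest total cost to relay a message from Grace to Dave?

22

A few of the Grace→Dave routes:
Grace -> Heidi -> Alice -> Dave: 10 + 5 + 8 = 23
Grace -> Dave: 23
Grace -> Karl -> Judy -> Dave: 8 + 9 + 6 = 23
Grace -> Heidi -> Judy -> Dave: 10 + 6 + 6 = 22
Best route has total 22.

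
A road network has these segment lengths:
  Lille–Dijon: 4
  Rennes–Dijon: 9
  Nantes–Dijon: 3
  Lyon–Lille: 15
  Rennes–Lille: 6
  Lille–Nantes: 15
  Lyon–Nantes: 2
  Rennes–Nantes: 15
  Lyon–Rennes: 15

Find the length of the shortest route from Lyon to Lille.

Checking several routes:
Lyon → Nantes → Rennes → Lille: 2 + 15 + 6 = 23
Lyon → Nantes → Dijon → Lille: 2 + 3 + 4 = 9
Lyon → Lille: 15
Lyon → Nantes → Dijon → Rennes → Lille: 2 + 3 + 9 + 6 = 20
Lyon → Nantes → Lille: 2 + 15 = 17
Lyon → Rennes → Lille: 15 + 6 = 21
Best route has total 9.

9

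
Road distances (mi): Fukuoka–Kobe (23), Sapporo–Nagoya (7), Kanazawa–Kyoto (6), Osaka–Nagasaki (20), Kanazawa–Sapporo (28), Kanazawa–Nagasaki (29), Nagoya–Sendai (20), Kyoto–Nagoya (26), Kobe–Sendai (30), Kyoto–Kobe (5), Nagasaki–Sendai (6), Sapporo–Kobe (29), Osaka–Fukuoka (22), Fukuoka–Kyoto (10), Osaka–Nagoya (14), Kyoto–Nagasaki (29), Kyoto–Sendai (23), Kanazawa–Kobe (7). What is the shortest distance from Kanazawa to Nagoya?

A few of the Kanazawa→Nagoya routes:
Kanazawa -> Kobe -> Kyoto -> Nagoya: 7 + 5 + 26 = 38
Kanazawa -> Sapporo -> Nagoya: 28 + 7 = 35
Kanazawa -> Kyoto -> Nagoya: 6 + 26 = 32
Best route has total 32 mi.

32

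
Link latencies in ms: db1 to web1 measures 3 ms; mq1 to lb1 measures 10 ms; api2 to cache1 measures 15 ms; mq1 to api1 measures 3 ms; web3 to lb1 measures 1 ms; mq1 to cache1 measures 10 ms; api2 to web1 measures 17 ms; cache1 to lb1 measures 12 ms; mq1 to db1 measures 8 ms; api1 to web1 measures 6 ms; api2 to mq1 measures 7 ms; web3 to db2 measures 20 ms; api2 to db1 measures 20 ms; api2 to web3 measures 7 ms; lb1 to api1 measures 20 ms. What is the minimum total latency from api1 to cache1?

A few of the api1→cache1 routes:
api1-mq1-api2-cache1: 3 + 7 + 15 = 25
api1-mq1-lb1-cache1: 3 + 10 + 12 = 25
api1-mq1-cache1: 3 + 10 = 13
Best route has total 13 ms.

13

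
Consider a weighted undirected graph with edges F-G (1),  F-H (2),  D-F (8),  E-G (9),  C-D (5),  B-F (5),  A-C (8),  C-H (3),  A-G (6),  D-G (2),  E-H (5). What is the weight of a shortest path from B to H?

Some routes from B to H:
B-F-D-C-H: 5 + 8 + 5 + 3 = 21
B-F-G-D-C-H: 5 + 1 + 2 + 5 + 3 = 16
B-F-G-E-H: 5 + 1 + 9 + 5 = 20
B-F-H: 5 + 2 = 7
B-F-G-A-C-H: 5 + 1 + 6 + 8 + 3 = 23
B-F-D-G-E-H: 5 + 8 + 2 + 9 + 5 = 29
Best route has total 7.

7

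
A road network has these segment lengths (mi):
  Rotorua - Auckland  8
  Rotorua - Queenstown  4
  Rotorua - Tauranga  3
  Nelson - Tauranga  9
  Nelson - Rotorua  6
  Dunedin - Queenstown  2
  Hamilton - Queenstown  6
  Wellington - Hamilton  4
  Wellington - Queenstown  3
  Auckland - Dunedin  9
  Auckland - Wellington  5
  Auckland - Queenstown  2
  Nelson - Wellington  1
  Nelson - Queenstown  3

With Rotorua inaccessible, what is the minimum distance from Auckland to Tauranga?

Checking several routes:
Auckland → Queenstown → Wellington → Nelson → Tauranga: 2 + 3 + 1 + 9 = 15
Auckland → Queenstown → Hamilton → Wellington → Nelson → Tauranga: 2 + 6 + 4 + 1 + 9 = 22
Auckland → Queenstown → Nelson → Tauranga: 2 + 3 + 9 = 14
Auckland → Wellington → Queenstown → Nelson → Tauranga: 5 + 3 + 3 + 9 = 20
Auckland → Wellington → Nelson → Tauranga: 5 + 1 + 9 = 15
Shortest: 14 mi.

14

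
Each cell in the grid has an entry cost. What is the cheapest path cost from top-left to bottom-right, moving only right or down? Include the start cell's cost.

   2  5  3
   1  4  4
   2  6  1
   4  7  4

One optimal route is [0,0]→[1,0]→[1,1]→[1,2]→[2,2]→[3,2].
Its cost is 2 + 1 + 4 + 4 + 1 + 4 = 16.
For comparison, the top-then-right route costs 19.

16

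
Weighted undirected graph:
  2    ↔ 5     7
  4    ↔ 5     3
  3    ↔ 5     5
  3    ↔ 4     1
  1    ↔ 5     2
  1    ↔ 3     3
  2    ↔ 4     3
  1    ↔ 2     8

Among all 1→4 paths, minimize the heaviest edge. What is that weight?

3

Some routes from 1 to 4:
1 - 5 - 4: max(2, 3) = 3
1 - 3 - 5 - 4: max(3, 5, 3) = 5
1 - 3 - 4: max(3, 1) = 3
1 - 5 - 3 - 4: max(2, 5, 1) = 5
Best route has worst link 3.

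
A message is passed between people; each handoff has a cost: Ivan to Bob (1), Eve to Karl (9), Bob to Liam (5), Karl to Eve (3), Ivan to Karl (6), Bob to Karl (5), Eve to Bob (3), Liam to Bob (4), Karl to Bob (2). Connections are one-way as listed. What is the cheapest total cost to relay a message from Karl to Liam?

7

Routes from Karl to Liam:
Karl -> Eve -> Bob -> Liam: 3 + 3 + 5 = 11
Karl -> Bob -> Liam: 2 + 5 = 7
The minimum is 7.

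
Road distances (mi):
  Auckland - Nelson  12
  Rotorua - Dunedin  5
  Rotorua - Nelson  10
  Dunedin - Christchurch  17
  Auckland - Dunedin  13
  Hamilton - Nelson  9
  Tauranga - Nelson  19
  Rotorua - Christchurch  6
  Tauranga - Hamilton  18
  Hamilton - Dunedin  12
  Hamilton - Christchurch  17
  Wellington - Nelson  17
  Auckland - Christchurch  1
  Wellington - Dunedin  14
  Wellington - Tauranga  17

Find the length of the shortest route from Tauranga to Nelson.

A few of the Tauranga→Nelson routes:
Tauranga → Hamilton → Dunedin → Rotorua → Nelson: 18 + 12 + 5 + 10 = 45
Tauranga → Nelson: 19
Tauranga → Hamilton → Nelson: 18 + 9 = 27
Tauranga → Wellington → Nelson: 17 + 17 = 34
The minimum is 19 mi.

19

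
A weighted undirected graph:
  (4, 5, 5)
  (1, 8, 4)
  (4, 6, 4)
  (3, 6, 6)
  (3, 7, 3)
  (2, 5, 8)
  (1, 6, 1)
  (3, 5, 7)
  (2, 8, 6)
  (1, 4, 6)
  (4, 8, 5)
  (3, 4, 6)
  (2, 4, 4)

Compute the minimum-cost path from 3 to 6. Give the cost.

A few of the 3→6 routes:
3 - 6: 6
3 - 4 - 1 - 6: 6 + 6 + 1 = 13
3 - 4 - 6: 6 + 4 = 10
Best route has total 6.

6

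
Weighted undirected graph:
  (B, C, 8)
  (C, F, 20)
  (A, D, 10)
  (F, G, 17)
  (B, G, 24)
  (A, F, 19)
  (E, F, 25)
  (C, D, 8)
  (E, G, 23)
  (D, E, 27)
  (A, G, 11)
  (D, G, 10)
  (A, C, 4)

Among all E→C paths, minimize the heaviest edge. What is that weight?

23

Comparing a few candidate routes:
E→G→A→C: max(23, 11, 4) = 23
E→G→A→F→C: max(23, 11, 19, 20) = 23
E→G→D→C: max(23, 10, 8) = 23
E→G→A→D→C: max(23, 11, 10, 8) = 23
The minimum achievable maximum is 23.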